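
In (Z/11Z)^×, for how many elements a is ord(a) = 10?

φ(11) = 11 − 1 = 10 = 2 · 5.
Since (Z/11Z)^× is cyclic of order 10, the number of elements of order d is φ(d) when d | 10 and 0 otherwise.
10 = 2 · 5 divides 10, and φ(10) = 4.

4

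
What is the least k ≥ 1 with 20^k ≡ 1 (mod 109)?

Since 20 ∈ (Z/109Z)^×, its order divides φ(109) = 109 − 1 = 108 = 2^2 · 3^3.
Divisors of 108: 1, 2, 3, 4, 6, 9, 12, 18, 27, 36, 54, 108.
Evaluate successive powers at the divisors of 108:
20^1 ≡ 20
20^2 ≡ 73
20^3 ≡ 43
20^4 ≡ 97
20^6 ≡ 105
20^9 ≡ 46
20^12 ≡ 16
20^18 ≡ 45
20^27 ≡ 108
20^36 ≡ 63
20^54 ≡ 1
Therefore the multiplicative order of 20 modulo 109 is 54.

54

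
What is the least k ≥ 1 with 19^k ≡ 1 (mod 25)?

10

ord(19) | φ(25) = φ(5^2) = 5·(5−1) = 20 = 2^2 · 5.
Divisors of 20: 1, 2, 4, 5, 10, 20.
Compute 19^d (mod 25) for the divisors d until we hit 1:
19^1 ≡ 19 (mod 25)
19^2 ≡ 11 (mod 25)
19^4 ≡ 21 (mod 25)
19^5 ≡ 24 (mod 25)
19^10 ≡ 1 (mod 25) ✓
The smallest such exponent is 10, so the order of 19 is 10.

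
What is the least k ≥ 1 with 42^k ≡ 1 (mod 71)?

70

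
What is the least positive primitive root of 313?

10

φ(313) = 313 − 1 = 312 = 2^3 · 3 · 13.
g is a primitive root iff g^(312/q) ≢ 1 (mod 313) for each prime q ∈ {2, 3, 13}.
g = 2: 2^156 ≡ 1 — hits 1, so not a primitive root.
g = 3: 3^156 ≡ 1 — hits 1, so not a primitive root.
g = 4: 4^156 ≡ 1 — hits 1, so not a primitive root.
g = 5: 5^156 ≡ 312; 5^104 ≡ 1 — hits 1, so not a primitive root.
g = 6: 6^156 ≡ 1 — hits 1, so not a primitive root.
g = 7: 7^156 ≡ 312; 7^104 ≡ 1 — hits 1, so not a primitive root.
g = 8: 8^156 ≡ 1 — hits 1, so not a primitive root.
g = 9: 9^156 ≡ 1 — hits 1, so not a primitive root.
g = 10: 10^156 ≡ 312; 10^104 ≡ 214; 10^24 ≡ 103 — none is 1, so 10 is a primitive root.
The smallest primitive root modulo 313 is 10.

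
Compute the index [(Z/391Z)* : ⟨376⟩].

The order of 376 must divide φ(391) = φ(17·23) = (17−1)·(23−1) = 16·22 = 352 = 2^5 · 11.
Divisors of 352: 1, 2, 4, 8, 11, 16, 22, 32, 44, 88, 176, 352.
Evaluate successive powers at the divisors of 352:
376^1 ≡ 376 (mod 391)
376^2 ≡ 225 (mod 391)
376^4 ≡ 186 (mod 391)
376^8 ≡ 188 (mod 391)
376^11 ≡ 93 (mod 391)
376^16 ≡ 154 (mod 391)
376^22 ≡ 47 (mod 391)
376^32 ≡ 256 (mod 391)
376^44 ≡ 254 (mod 391)
376^88 ≡ 1 (mod 391) ✓
So ord_391(376) = 88, hence |⟨376⟩| = 88.
The index is φ(391) / ord(376) = 352 / 88 = 4.

4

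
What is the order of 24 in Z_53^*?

13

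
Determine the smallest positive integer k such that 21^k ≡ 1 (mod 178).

44

ord(21) | φ(178) = φ(2)·φ(89) = 1·88 = 88 = 2^3 · 11.
Divisors of 88: 1, 2, 4, 8, 11, 22, 44, 88.
Evaluate successive powers at the divisors of 88:
21^1 ≡ 21 (mod 178)
21^2 ≡ 85 (mod 178)
21^4 ≡ 105 (mod 178)
21^8 ≡ 167 (mod 178)
21^11 ≡ 123 (mod 178)
21^22 ≡ 177 (mod 178)
21^44 ≡ 1 (mod 178) ✓
Therefore the multiplicative order of 21 modulo 178 is 44.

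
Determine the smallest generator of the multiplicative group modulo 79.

3

φ(79) = 79 − 1 = 78 = 2 · 3 · 13.
Test candidates g = 2, 3, … against the prime factors q ∈ {2, 3, 13} of φ(79): g is a generator iff g^(78/q) ≢ 1 for every such q.
g = 2: 2^39 ≡ 1 — hits 1, so not a primitive root.
g = 3: 3^39 ≡ 78; 3^26 ≡ 23; 3^6 ≡ 18 — none is 1, so 3 is a primitive root.
The smallest primitive root modulo 79 is 3.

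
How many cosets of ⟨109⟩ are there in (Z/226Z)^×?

16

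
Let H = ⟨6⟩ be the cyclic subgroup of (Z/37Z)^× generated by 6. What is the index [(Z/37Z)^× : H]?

9

Since 6 ∈ (Z/37Z)^×, its order divides φ(37) = 37 − 1 = 36 = 2^2 · 3^2.
Divisors of 36: 1, 2, 3, 4, 6, 9, 12, 18, 36.
Compute 6^d (mod 37) for the divisors d until we hit 1:
6^1 ≡ 6 (mod 37)
6^2 ≡ 36 (mod 37)
6^3 ≡ 31 (mod 37)
6^4 ≡ 1 (mod 37) ✓
Thus |⟨6⟩| = ord(6) = 4.
Index = |(Z/37Z)^×| / |⟨6⟩| = 36 / 4 = 9.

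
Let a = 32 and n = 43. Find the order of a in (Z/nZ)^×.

ord(32) | φ(43) = 43 − 1 = 42 = 2 · 3 · 7.
Divisors of 42: 1, 2, 3, 6, 7, 14, 21, 42.
Check 32^d mod 43 for each divisor in increasing order:
32^1 ≡ 32
32^2 ≡ 35
32^3 ≡ 2
32^6 ≡ 4
32^7 ≡ 42
32^14 ≡ 1
Hence ord(32) = 14.

14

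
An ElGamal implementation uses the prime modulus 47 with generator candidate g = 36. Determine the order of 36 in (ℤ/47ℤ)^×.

ord(36) | φ(47) = 47 − 1 = 46 = 2 · 23.
Divisors of 46: 1, 2, 23, 46.
Test each divisor d:
36^1 ≡ 36
36^2 ≡ 27
36^23 ≡ 1
So ord_47(36) = 23.

23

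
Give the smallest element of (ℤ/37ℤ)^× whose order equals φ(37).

φ(37) = 37 − 1 = 36 = 2^2 · 3^2.
Test candidates g = 2, 3, … against the prime factors q ∈ {2, 3} of φ(37): g is a generator iff g^(36/q) ≢ 1 for every such q.
g = 2: 2^18 ≡ 36; 2^12 ≡ 26 — none is 1, so 2 is a primitive root.
The smallest primitive root modulo 37 is 2.

2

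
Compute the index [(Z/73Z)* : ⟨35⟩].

2

Since 35 ∈ (Z/73Z)^×, its order divides φ(73) = 73 − 1 = 72 = 2^3 · 3^2.
Divisors of 72: 1, 2, 3, 4, 6, 8, 9, 12, 18, 24, 36, 72.
Check 35^d mod 73 for each divisor in increasing order:
35^1 ≡ 35 (mod 73)
35^2 ≡ 57 (mod 73)
35^3 ≡ 24 (mod 73)
35^4 ≡ 37 (mod 73)
35^6 ≡ 65 (mod 73)
35^8 ≡ 55 (mod 73)
35^9 ≡ 27 (mod 73)
35^12 ≡ 64 (mod 73)
35^18 ≡ 72 (mod 73)
35^24 ≡ 8 (mod 73)
35^36 ≡ 1 (mod 73) ✓
Thus |⟨35⟩| = ord(35) = 36.
Index = |(Z/73Z)^×| / |⟨35⟩| = 72 / 36 = 2.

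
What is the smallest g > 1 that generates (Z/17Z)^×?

3

φ(17) = 17 − 1 = 16 = 2^4.
g is a primitive root iff g^(16/q) ≢ 1 (mod 17) for each prime q ∈ {2}.
g = 2: 2^8 ≡ 1 — hits 1, so not a primitive root.
g = 3: 3^8 ≡ 16 — none is 1, so 3 is a primitive root.
Hence the least primitive root of 17 is 3.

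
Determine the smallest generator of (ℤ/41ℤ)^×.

6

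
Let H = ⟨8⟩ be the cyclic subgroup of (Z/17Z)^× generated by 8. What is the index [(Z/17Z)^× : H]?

2

By Lagrange's theorem, ord_17(8) divides φ(17) = 17 − 1 = 16 = 2^4.
Divisors of 16: 1, 2, 4, 8, 16.
Check 8^d mod 17 for each divisor in increasing order:
8^1 ≡ 8 (mod 17)
8^2 ≡ 13 (mod 17)
8^4 ≡ 16 (mod 17)
8^8 ≡ 1 (mod 17) ✓
So ord_17(8) = 8, hence |⟨8⟩| = 8.
Index = |(Z/17Z)^×| / |⟨8⟩| = 16 / 8 = 2.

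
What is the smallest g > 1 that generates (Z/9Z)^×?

φ(9) = φ(3^2) = 3·(3−1) = 6 = 2 · 3.
g is a primitive root iff g^(6/q) ≢ 1 (mod 9) for each prime q ∈ {2, 3}.
g = 2: 2^3 ≡ 8; 2^2 ≡ 4 — none is 1, so 2 is a primitive root.
The smallest primitive root modulo 9 is 2.

2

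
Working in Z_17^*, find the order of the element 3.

16

The order of 3 must divide φ(17) = 17 − 1 = 16 = 2^4.
Divisors of 16: 1, 2, 4, 8, 16.
Check 3^d mod 17 for each divisor in increasing order:
3^1 ≡ 3 (mod 17)
3^2 ≡ 9 (mod 17)
3^4 ≡ 13 (mod 17)
3^8 ≡ 16 (mod 17)
3^16 ≡ 1 (mod 17) ✓
So ord_17(3) = 16.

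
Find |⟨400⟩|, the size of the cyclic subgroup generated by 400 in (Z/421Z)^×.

ord(400) | φ(421) = 421 − 1 = 420 = 2^2 · 3 · 5 · 7.
Divisors of 420: 1, 2, 3, 4, 5, 6, 7, 10, 12, 14, 15, 20, 21, 28, 30, 35, 42, 60, 70, 84, 105, 140, 210, 420.
Check 400^d mod 421 for each divisor in increasing order:
400^1 ≡ 400 (mod 421)
400^2 ≡ 20 (mod 421)
400^3 ≡ 1 (mod 421) ✓
The smallest such exponent is 3, so the order of 400 is 3.

3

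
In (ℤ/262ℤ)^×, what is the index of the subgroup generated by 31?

1

ord(31) | φ(262) = φ(2)·φ(131) = 1·130 = 130 = 2 · 5 · 13.
Divisors of 130: 1, 2, 5, 10, 13, 26, 65, 130.
Test each divisor d:
31^1 ≡ 31 (mod 262)
31^2 ≡ 175 (mod 262)
31^5 ≡ 149 (mod 262)
31^10 ≡ 193 (mod 262)
31^13 ≡ 73 (mod 262)
31^26 ≡ 89 (mod 262)
31^65 ≡ 261 (mod 262)
31^130 ≡ 1 (mod 262) ✓
So ord_262(31) = 130, hence |⟨31⟩| = 130.
Index = |(Z/262Z)^×| / |⟨31⟩| = 130 / 130 = 1.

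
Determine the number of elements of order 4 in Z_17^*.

2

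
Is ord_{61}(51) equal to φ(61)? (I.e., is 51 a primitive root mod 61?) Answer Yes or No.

Yes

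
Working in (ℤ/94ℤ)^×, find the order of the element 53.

The order of 53 must divide φ(94) = φ(2)·φ(47) = 1·46 = 46 = 2 · 23.
Divisors of 46: 1, 2, 23, 46.
Compute 53^d (mod 94) for the divisors d until we hit 1:
53^1 ≡ 53
53^2 ≡ 83
53^23 ≡ 1
The smallest such exponent is 23, so the order of 53 is 23.

23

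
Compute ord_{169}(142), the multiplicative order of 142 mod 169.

26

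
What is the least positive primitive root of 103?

5

φ(103) = 103 − 1 = 102 = 2 · 3 · 17.
Test candidates g = 2, 3, … against the prime factors q ∈ {2, 3, 17} of φ(103): g is a generator iff g^(102/q) ≢ 1 for every such q.
g = 2: 2^51 ≡ 1 — hits 1, so not a primitive root.
g = 3: 3^51 ≡ 102; 3^34 ≡ 1 — hits 1, so not a primitive root.
g = 4: 4^51 ≡ 1 — hits 1, so not a primitive root.
g = 5: 5^51 ≡ 102; 5^34 ≡ 56; 5^6 ≡ 72 — none is 1, so 5 is a primitive root.
The smallest primitive root modulo 103 is 5.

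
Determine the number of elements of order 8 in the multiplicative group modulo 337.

4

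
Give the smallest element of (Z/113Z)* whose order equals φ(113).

φ(113) = 113 − 1 = 112 = 2^4 · 7.
g is a primitive root iff g^(112/q) ≢ 1 (mod 113) for each prime q ∈ {2, 7}.
g = 2: 2^56 ≡ 1 — hits 1, so not a primitive root.
g = 3: 3^56 ≡ 112; 3^16 ≡ 49 — none is 1, so 3 is a primitive root.
Hence the least primitive root of 113 is 3.

3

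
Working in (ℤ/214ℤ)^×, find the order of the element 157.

106

ord(157) | φ(214) = φ(2)·φ(107) = 1·106 = 106 = 2 · 53.
Divisors of 106: 1, 2, 53, 106.
Evaluate successive powers at the divisors of 106:
157^1 ≡ 157 (mod 214)
157^2 ≡ 39 (mod 214)
157^53 ≡ 213 (mod 214)
157^106 ≡ 1 (mod 214) ✓
So ord_214(157) = 106.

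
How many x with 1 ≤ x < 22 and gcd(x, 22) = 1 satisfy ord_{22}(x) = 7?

φ(22) = φ(2)·φ(11) = 1·10 = 10 = 2 · 5.
(Z/22Z)^× is cyclic (|G| = 10); a cyclic group of order m has exactly φ(d) elements of each order d | m, and none otherwise.
7 does not divide 10, so no element of (Z/22Z)^× has order 7.

0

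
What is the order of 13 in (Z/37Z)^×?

36

The order of 13 must divide φ(37) = 37 − 1 = 36 = 2^2 · 3^2.
Divisors of 36: 1, 2, 3, 4, 6, 9, 12, 18, 36.
Test each divisor d:
13^1 ≡ 13 (mod 37)
13^2 ≡ 21 (mod 37)
13^3 ≡ 14 (mod 37)
13^4 ≡ 34 (mod 37)
13^6 ≡ 11 (mod 37)
13^9 ≡ 6 (mod 37)
13^12 ≡ 10 (mod 37)
13^18 ≡ 36 (mod 37)
13^36 ≡ 1 (mod 37) ✓
Hence ord(13) = 36.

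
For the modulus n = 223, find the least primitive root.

3

φ(223) = 223 − 1 = 222 = 2 · 3 · 37.
g is a primitive root iff g^(222/q) ≢ 1 (mod 223) for each prime q ∈ {2, 3, 37}.
g = 2: 2^111 ≡ 1 — hits 1, so not a primitive root.
g = 3: 3^111 ≡ 222; 3^74 ≡ 183; 3^6 ≡ 60 — none is 1, so 3 is a primitive root.
So 3 is the smallest generator of (Z/223Z)^×.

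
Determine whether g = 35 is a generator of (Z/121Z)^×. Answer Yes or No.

Yes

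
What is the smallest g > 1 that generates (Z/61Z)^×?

φ(61) = 61 − 1 = 60 = 2^2 · 3 · 5.
g is a primitive root iff g^(60/q) ≢ 1 (mod 61) for each prime q ∈ {2, 3, 5}.
g = 2: 2^30 ≡ 60; 2^20 ≡ 47; 2^12 ≡ 9 — none is 1, so 2 is a primitive root.
So 2 is the smallest generator of (Z/61Z)^×.

2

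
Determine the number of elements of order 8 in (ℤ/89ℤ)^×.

4

φ(89) = 89 − 1 = 88 = 2^3 · 11.
Since (Z/89Z)^× is cyclic of order 88, the number of elements of order d is φ(d) when d | 88 and 0 otherwise.
8 = 2^3 divides 88, and φ(8) = 4.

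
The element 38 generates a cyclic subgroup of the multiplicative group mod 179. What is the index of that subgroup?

ord(38) | φ(179) = 179 − 1 = 178 = 2 · 89.
Divisors of 178: 1, 2, 89, 178.
Test each divisor d:
38^1 ≡ 38
38^2 ≡ 12
38^89 ≡ 178
38^178 ≡ 1
Thus |⟨38⟩| = ord(38) = 178.
The index is φ(179) / ord(38) = 178 / 178 = 1.

1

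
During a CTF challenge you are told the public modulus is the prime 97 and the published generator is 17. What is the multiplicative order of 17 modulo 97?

96

Since 17 ∈ (Z/97Z)^×, its order divides φ(97) = 97 − 1 = 96 = 2^5 · 3.
Divisors of 96: 1, 2, 3, 4, 6, 8, 12, 16, 24, 32, 48, 96.
Check 17^d mod 97 for each divisor in increasing order:
17^1 ≡ 17 (mod 97)
17^2 ≡ 95 (mod 97)
17^3 ≡ 63 (mod 97)
17^4 ≡ 4 (mod 97)
17^6 ≡ 89 (mod 97)
17^8 ≡ 16 (mod 97)
17^12 ≡ 64 (mod 97)
17^16 ≡ 62 (mod 97)
17^24 ≡ 22 (mod 97)
17^32 ≡ 61 (mod 97)
17^48 ≡ 96 (mod 97)
17^96 ≡ 1 (mod 97) ✓
Therefore the multiplicative order of 17 modulo 97 is 96.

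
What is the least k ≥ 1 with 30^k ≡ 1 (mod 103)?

17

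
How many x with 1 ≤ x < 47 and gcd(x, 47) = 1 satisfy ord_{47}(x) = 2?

1

φ(47) = 47 − 1 = 46 = 2 · 23.
(Z/47Z)^× is cyclic (|G| = 46); a cyclic group of order m has exactly φ(d) elements of each order d | m, and none otherwise.
2 | 46, and φ(2) = 2 − 1 = 1.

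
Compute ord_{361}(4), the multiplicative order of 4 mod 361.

The order of 4 must divide φ(361) = φ(19^2) = 19·(19−1) = 342 = 2 · 3^2 · 19.
Divisors of 342: 1, 2, 3, 6, 9, 18, 19, 38, 57, 114, 171, 342.
Check 4^d mod 361 for each divisor in increasing order:
4^1 ≡ 4 (mod 361)
4^2 ≡ 16 (mod 361)
4^3 ≡ 64 (mod 361)
4^6 ≡ 125 (mod 361)
4^9 ≡ 58 (mod 361)
4^18 ≡ 115 (mod 361)
4^19 ≡ 99 (mod 361)
4^38 ≡ 54 (mod 361)
4^57 ≡ 292 (mod 361)
4^114 ≡ 68 (mod 361)
4^171 ≡ 1 (mod 361) ✓
Hence ord(4) = 171.

171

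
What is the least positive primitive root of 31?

3

φ(31) = 31 − 1 = 30 = 2 · 3 · 5.
Test candidates g = 2, 3, … against the prime factors q ∈ {2, 3, 5} of φ(31): g is a generator iff g^(30/q) ≢ 1 for every such q.
g = 2: 2^15 ≡ 1 — hits 1, so not a primitive root.
g = 3: 3^15 ≡ 30; 3^10 ≡ 25; 3^6 ≡ 16 — none is 1, so 3 is a primitive root.
So 3 is the smallest generator of (Z/31Z)^×.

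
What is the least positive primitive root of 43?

φ(43) = 43 − 1 = 42 = 2 · 3 · 7.
Test candidates g = 2, 3, … against the prime factors q ∈ {2, 3, 7} of φ(43): g is a generator iff g^(42/q) ≢ 1 for every such q.
g = 2: 2^21 ≡ 42; 2^14 ≡ 1 — hits 1, so not a primitive root.
g = 3: 3^21 ≡ 42; 3^14 ≡ 36; 3^6 ≡ 41 — none is 1, so 3 is a primitive root.
The smallest primitive root modulo 43 is 3.

3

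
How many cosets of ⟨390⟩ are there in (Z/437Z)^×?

22

The order of 390 must divide φ(437) = φ(19·23) = (19−1)·(23−1) = 18·22 = 396 = 2^2 · 3^2 · 11.
Divisors of 396: 1, 2, 3, 4, 6, 9, 11, 12, 18, 22, 33, 36, 44, 66, 99, 132, 198, 396.
Test each divisor d:
390^1 ≡ 390
390^2 ≡ 24
390^3 ≡ 183
390^4 ≡ 139
390^6 ≡ 277
390^9 ≡ 436
390^11 ≡ 413
390^12 ≡ 254
390^18 ≡ 1
So ord_437(390) = 18, hence |⟨390⟩| = 18.
The index is φ(437) / ord(390) = 396 / 18 = 22.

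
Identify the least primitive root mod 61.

2

φ(61) = 61 − 1 = 60 = 2^2 · 3 · 5.
Test candidates g = 2, 3, … against the prime factors q ∈ {2, 3, 5} of φ(61): g is a generator iff g^(60/q) ≢ 1 for every such q.
g = 2: 2^30 ≡ 60; 2^20 ≡ 47; 2^12 ≡ 9 — none is 1, so 2 is a primitive root.
Hence the least primitive root of 61 is 2.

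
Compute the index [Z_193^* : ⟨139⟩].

ord(139) | φ(193) = 193 − 1 = 192 = 2^6 · 3.
Divisors of 192: 1, 2, 3, 4, 6, 8, 12, 16, 24, 32, 48, 64, 96, 192.
Compute 139^d (mod 193) for the divisors d until we hit 1:
139^1 ≡ 139
139^2 ≡ 21
139^3 ≡ 24
139^4 ≡ 55
139^6 ≡ 190
139^8 ≡ 130
139^12 ≡ 9
139^16 ≡ 109
139^24 ≡ 81
139^32 ≡ 108
139^48 ≡ 192
139^64 ≡ 84
139^96 ≡ 1
So ord_193(139) = 96, hence |⟨139⟩| = 96.
The index is φ(193) / ord(139) = 192 / 96 = 2.

2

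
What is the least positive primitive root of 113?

3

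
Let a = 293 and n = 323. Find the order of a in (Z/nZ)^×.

12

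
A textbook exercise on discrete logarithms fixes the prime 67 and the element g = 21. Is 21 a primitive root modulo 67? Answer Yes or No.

No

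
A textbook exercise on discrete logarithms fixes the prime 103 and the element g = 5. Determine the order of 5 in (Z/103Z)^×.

102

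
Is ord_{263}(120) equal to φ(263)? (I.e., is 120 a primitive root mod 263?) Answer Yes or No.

Yes

φ(263) = 263 − 1 = 262 = 2 · 131.
Test 120^(262/q) mod 263 for each prime factor q of 262:
120^131 ≡ 262 (mod 263)  [q = 2: ≢ 1 ✓]
120^2 ≡ 198 (mod 263)  [q = 131: ≢ 1 ✓]
Every test exponent gives a nontrivial residue, hence 120 generates the full group.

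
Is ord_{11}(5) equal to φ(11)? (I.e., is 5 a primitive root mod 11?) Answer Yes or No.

φ(11) = 11 − 1 = 10 = 2 · 5.
An element g generates (Z/11Z)^× iff g^(10/q) ≢ 1 (mod 11) for each prime q ∈ {2, 5}.
5^5 ≡ 1 (mod 11)  [q = 2: ≡ 1 ✗]
5^2 ≡ 3 (mod 11)  [q = 5: ≢ 1 ✓]
Since 5^5 ≡ 1, the order of 5 divides 5 < 10, so 5 is not a primitive root.

No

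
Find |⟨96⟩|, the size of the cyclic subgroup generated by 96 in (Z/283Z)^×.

141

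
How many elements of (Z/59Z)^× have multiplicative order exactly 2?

1

φ(59) = 59 − 1 = 58 = 2 · 29.
Since (Z/59Z)^× is cyclic of order 58, the number of elements of order d is φ(d) when d | 58 and 0 otherwise.
2 | 58, and φ(2) = 2 − 1 = 1.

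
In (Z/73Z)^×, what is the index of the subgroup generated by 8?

24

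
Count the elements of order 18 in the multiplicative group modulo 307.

6

φ(307) = 307 − 1 = 306 = 2 · 3^2 · 17.
In a cyclic group of order 306, there are φ(d) elements of order d for each divisor d of 306, and zero for non-divisors.
18 = 2 · 3^2 divides 306, and φ(18) = 6.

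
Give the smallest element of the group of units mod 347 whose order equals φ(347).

2

φ(347) = 347 − 1 = 346 = 2 · 173.
Test candidates g = 2, 3, … against the prime factors q ∈ {2, 173} of φ(347): g is a generator iff g^(346/q) ≢ 1 for every such q.
g = 2: 2^173 ≡ 346; 2^2 ≡ 4 — none is 1, so 2 is a primitive root.
The smallest primitive root modulo 347 is 2.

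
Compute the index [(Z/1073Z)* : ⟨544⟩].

24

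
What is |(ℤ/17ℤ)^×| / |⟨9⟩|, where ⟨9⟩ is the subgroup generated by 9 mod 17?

2

The order of 9 must divide φ(17) = 17 − 1 = 16 = 2^4.
Divisors of 16: 1, 2, 4, 8, 16.
Check 9^d mod 17 for each divisor in increasing order:
9^1 ≡ 9 (mod 17)
9^2 ≡ 13 (mod 17)
9^4 ≡ 16 (mod 17)
9^8 ≡ 1 (mod 17) ✓
The order of 9 is 8, so the subgroup it generates has 8 elements.
Index = |(Z/17Z)^×| / |⟨9⟩| = 16 / 8 = 2.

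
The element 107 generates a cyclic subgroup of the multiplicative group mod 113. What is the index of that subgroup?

1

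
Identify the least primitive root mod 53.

2

φ(53) = 53 − 1 = 52 = 2^2 · 13.
g is a primitive root iff g^(52/q) ≢ 1 (mod 53) for each prime q ∈ {2, 13}.
g = 2: 2^26 ≡ 52; 2^4 ≡ 16 — none is 1, so 2 is a primitive root.
So 2 is the smallest generator of (Z/53Z)^×.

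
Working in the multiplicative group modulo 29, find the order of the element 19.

By Lagrange's theorem, ord_29(19) divides φ(29) = 29 − 1 = 28 = 2^2 · 7.
Divisors of 28: 1, 2, 4, 7, 14, 28.
Test each divisor d:
19^1 ≡ 19 (mod 29)
19^2 ≡ 13 (mod 29)
19^4 ≡ 24 (mod 29)
19^7 ≡ 12 (mod 29)
19^14 ≡ 28 (mod 29)
19^28 ≡ 1 (mod 29) ✓
Hence ord(19) = 28.

28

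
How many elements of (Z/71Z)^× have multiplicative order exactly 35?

24

φ(71) = 71 − 1 = 70 = 2 · 5 · 7.
In a cyclic group of order 70, there are φ(d) elements of order d for each divisor d of 70, and zero for non-divisors.
35 = 5 · 7 divides 70, and φ(35) = 24.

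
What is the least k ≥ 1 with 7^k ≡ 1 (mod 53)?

26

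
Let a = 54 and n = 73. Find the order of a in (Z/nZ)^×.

Since 54 ∈ (Z/73Z)^×, its order divides φ(73) = 73 − 1 = 72 = 2^3 · 3^2.
Divisors of 72: 1, 2, 3, 4, 6, 8, 9, 12, 18, 24, 36, 72.
Test each divisor d:
54^1 ≡ 54
54^2 ≡ 69
54^3 ≡ 3
54^4 ≡ 16
54^6 ≡ 9
54^8 ≡ 37
54^9 ≡ 27
54^12 ≡ 8
54^18 ≡ 72
54^24 ≡ 64
54^36 ≡ 1
Hence ord(54) = 36.

36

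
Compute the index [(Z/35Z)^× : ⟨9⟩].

4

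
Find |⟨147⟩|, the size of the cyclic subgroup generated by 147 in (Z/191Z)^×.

95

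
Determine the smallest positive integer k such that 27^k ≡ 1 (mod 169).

13

The order of 27 must divide φ(169) = φ(13^2) = 13·(13−1) = 156 = 2^2 · 3 · 13.
Divisors of 156: 1, 2, 3, 4, 6, 12, 13, 26, 39, 52, 78, 156.
Evaluate successive powers at the divisors of 156:
27^1 ≡ 27 (mod 169)
27^2 ≡ 53 (mod 169)
27^3 ≡ 79 (mod 169)
27^4 ≡ 105 (mod 169)
27^6 ≡ 157 (mod 169)
27^12 ≡ 144 (mod 169)
27^13 ≡ 1 (mod 169) ✓
So ord_169(27) = 13.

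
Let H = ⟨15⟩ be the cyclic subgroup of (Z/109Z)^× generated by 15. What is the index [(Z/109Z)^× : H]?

4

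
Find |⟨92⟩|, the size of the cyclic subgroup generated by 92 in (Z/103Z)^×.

51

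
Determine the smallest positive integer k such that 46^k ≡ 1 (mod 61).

30

By Lagrange's theorem, ord_61(46) divides φ(61) = 61 − 1 = 60 = 2^2 · 3 · 5.
Divisors of 60: 1, 2, 3, 4, 5, 6, 10, 12, 15, 20, 30, 60.
Test each divisor d:
46^1 ≡ 46
46^2 ≡ 42
46^3 ≡ 41
46^4 ≡ 56
46^5 ≡ 14
46^6 ≡ 34
46^10 ≡ 13
46^12 ≡ 58
46^15 ≡ 60
46^20 ≡ 47
46^30 ≡ 1
Hence ord(46) = 30.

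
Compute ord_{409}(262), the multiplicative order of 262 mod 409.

17

The order of 262 must divide φ(409) = 409 − 1 = 408 = 2^3 · 3 · 17.
Divisors of 408: 1, 2, 3, 4, 6, 8, 12, 17, 24, 34, 51, 68, 102, 136, 204, 408.
Check 262^d mod 409 for each divisor in increasing order:
262^1 ≡ 262 (mod 409)
262^2 ≡ 341 (mod 409)
262^3 ≡ 180 (mod 409)
262^4 ≡ 125 (mod 409)
262^6 ≡ 89 (mod 409)
262^8 ≡ 83 (mod 409)
262^12 ≡ 150 (mod 409)
262^17 ≡ 1 (mod 409) ✓
The smallest such exponent is 17, so the order of 262 is 17.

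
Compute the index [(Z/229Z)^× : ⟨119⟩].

By Lagrange's theorem, ord_229(119) divides φ(229) = 229 − 1 = 228 = 2^2 · 3 · 19.
Divisors of 228: 1, 2, 3, 4, 6, 12, 19, 38, 57, 76, 114, 228.
Evaluate successive powers at the divisors of 228:
119^1 ≡ 119 (mod 229)
119^2 ≡ 192 (mod 229)
119^3 ≡ 177 (mod 229)
119^4 ≡ 224 (mod 229)
119^6 ≡ 185 (mod 229)
119^12 ≡ 104 (mod 229)
119^19 ≡ 18 (mod 229)
119^38 ≡ 95 (mod 229)
119^57 ≡ 107 (mod 229)
119^76 ≡ 94 (mod 229)
119^114 ≡ 228 (mod 229)
119^228 ≡ 1 (mod 229) ✓
Thus |⟨119⟩| = ord(119) = 228.
The index is φ(229) / ord(119) = 228 / 228 = 1.

1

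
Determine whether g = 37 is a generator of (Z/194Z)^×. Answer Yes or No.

Yes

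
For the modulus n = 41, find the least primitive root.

φ(41) = 41 − 1 = 40 = 2^3 · 5.
g is a primitive root iff g^(40/q) ≢ 1 (mod 41) for each prime q ∈ {2, 5}.
g = 2: 2^20 ≡ 1 — hits 1, so not a primitive root.
g = 3: 3^20 ≡ 40; 3^8 ≡ 1 — hits 1, so not a primitive root.
g = 4: 4^20 ≡ 1 — hits 1, so not a primitive root.
g = 5: 5^20 ≡ 1 — hits 1, so not a primitive root.
g = 6: 6^20 ≡ 40; 6^8 ≡ 10 — none is 1, so 6 is a primitive root.
So 6 is the smallest generator of (Z/41Z)^×.

6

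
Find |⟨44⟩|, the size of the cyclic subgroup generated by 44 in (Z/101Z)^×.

20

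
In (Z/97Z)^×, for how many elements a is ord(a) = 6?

2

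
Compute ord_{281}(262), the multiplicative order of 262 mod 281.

280

The order of 262 must divide φ(281) = 281 − 1 = 280 = 2^3 · 5 · 7.
Divisors of 280: 1, 2, 4, 5, 7, 8, 10, 14, 20, 28, 35, 40, 56, 70, 140, 280.
Evaluate successive powers at the divisors of 280:
262^1 ≡ 262
262^2 ≡ 80
262^4 ≡ 218
262^5 ≡ 73
262^7 ≡ 220
262^8 ≡ 35
262^10 ≡ 271
262^14 ≡ 68
262^20 ≡ 100
262^28 ≡ 128
262^35 ≡ 60
262^40 ≡ 165
262^56 ≡ 86
262^70 ≡ 228
262^140 ≡ 280
262^280 ≡ 1
Hence ord(262) = 280.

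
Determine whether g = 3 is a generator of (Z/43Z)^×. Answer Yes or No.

Yes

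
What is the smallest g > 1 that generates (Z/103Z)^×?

5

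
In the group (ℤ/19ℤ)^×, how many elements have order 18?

φ(19) = 19 − 1 = 18 = 2 · 3^2.
In a cyclic group of order 18, there are φ(d) elements of order d for each divisor d of 18, and zero for non-divisors.
18 = 2 · 3^2 divides 18, and φ(18) = 6.

6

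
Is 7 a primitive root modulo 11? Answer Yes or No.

Yes

φ(11) = 11 − 1 = 10 = 2 · 5.
7 is a primitive root mod 11 iff 7^(φ(11)/q) ≢ 1 for every prime q | φ(11), i.e. q ∈ {2, 5}.
7^5 ≡ 10 (mod 11)  [q = 2: ≢ 1 ✓]
7^2 ≡ 5 (mod 11)  [q = 5: ≢ 1 ✓]
Every test exponent gives a nontrivial residue, hence 7 generates the full group.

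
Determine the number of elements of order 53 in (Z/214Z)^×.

52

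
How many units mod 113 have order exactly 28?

12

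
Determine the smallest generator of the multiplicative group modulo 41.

6

φ(41) = 41 − 1 = 40 = 2^3 · 5.
Test candidates g = 2, 3, … against the prime factors q ∈ {2, 5} of φ(41): g is a generator iff g^(40/q) ≢ 1 for every such q.
g = 2: 2^20 ≡ 1 — hits 1, so not a primitive root.
g = 3: 3^20 ≡ 40; 3^8 ≡ 1 — hits 1, so not a primitive root.
g = 4: 4^20 ≡ 1 — hits 1, so not a primitive root.
g = 5: 5^20 ≡ 1 — hits 1, so not a primitive root.
g = 6: 6^20 ≡ 40; 6^8 ≡ 10 — none is 1, so 6 is a primitive root.
So 6 is the smallest generator of (Z/41Z)^×.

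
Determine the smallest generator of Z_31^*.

3

φ(31) = 31 − 1 = 30 = 2 · 3 · 5.
g is a primitive root iff g^(30/q) ≢ 1 (mod 31) for each prime q ∈ {2, 3, 5}.
g = 2: 2^15 ≡ 1 — hits 1, so not a primitive root.
g = 3: 3^15 ≡ 30; 3^10 ≡ 25; 3^6 ≡ 16 — none is 1, so 3 is a primitive root.
So 3 is the smallest generator of (Z/31Z)^×.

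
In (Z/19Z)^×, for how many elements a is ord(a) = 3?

2

φ(19) = 19 − 1 = 18 = 2 · 3^2.
(Z/19Z)^× is cyclic (|G| = 18); a cyclic group of order m has exactly φ(d) elements of each order d | m, and none otherwise.
3 | 18, and φ(3) = 3 − 1 = 2.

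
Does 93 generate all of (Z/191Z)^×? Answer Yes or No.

φ(191) = 191 − 1 = 190 = 2 · 5 · 19.
It suffices to check that the order of 93 is not a proper divisor of 190: compute 93^(190/q) for q ∈ {2, 5, 19}.
93^95 ≡ 190 (mod 191)  [q = 2: ≢ 1 ✓]
93^38 ≡ 39 (mod 191)  [q = 5: ≢ 1 ✓]
93^10 ≡ 69 (mod 191)  [q = 19: ≢ 1 ✓]
All checks pass, so 93 has order 190 and is a primitive root modulo 191.

Yes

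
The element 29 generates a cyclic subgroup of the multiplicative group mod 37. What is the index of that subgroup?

By Lagrange's theorem, ord_37(29) divides φ(37) = 37 − 1 = 36 = 2^2 · 3^2.
Divisors of 36: 1, 2, 3, 4, 6, 9, 12, 18, 36.
Compute 29^d (mod 37) for the divisors d until we hit 1:
29^1 ≡ 29
29^2 ≡ 27
29^3 ≡ 6
29^4 ≡ 26
29^6 ≡ 36
29^9 ≡ 31
29^12 ≡ 1
So ord_37(29) = 12, hence |⟨29⟩| = 12.
[(Z/37Z)^× : ⟨29⟩] = 36/12 = 3.

3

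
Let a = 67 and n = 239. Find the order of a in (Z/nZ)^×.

By Lagrange's theorem, ord_239(67) divides φ(239) = 239 − 1 = 238 = 2 · 7 · 17.
Divisors of 238: 1, 2, 7, 14, 17, 34, 119, 238.
Check 67^d mod 239 for each divisor in increasing order:
67^1 ≡ 67 (mod 239)
67^2 ≡ 187 (mod 239)
67^7 ≡ 166 (mod 239)
67^14 ≡ 71 (mod 239)
67^17 ≡ 1 (mod 239) ✓
Hence ord(67) = 17.

17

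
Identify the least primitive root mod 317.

φ(317) = 317 − 1 = 316 = 2^2 · 79.
g is a primitive root iff g^(316/q) ≢ 1 (mod 317) for each prime q ∈ {2, 79}.
g = 2: 2^158 ≡ 316; 2^4 ≡ 16 — none is 1, so 2 is a primitive root.
So 2 is the smallest generator of (Z/317Z)^×.

2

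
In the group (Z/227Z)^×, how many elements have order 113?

φ(227) = 227 − 1 = 226 = 2 · 113.
In a cyclic group of order 226, there are φ(d) elements of order d for each divisor d of 226, and zero for non-divisors.
113 | 226, and φ(113) = 113 − 1 = 112.

112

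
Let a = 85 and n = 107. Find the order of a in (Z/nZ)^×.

The order of 85 must divide φ(107) = 107 − 1 = 106 = 2 · 53.
Divisors of 106: 1, 2, 53, 106.
Check 85^d mod 107 for each divisor in increasing order:
85^1 ≡ 85
85^2 ≡ 56
85^53 ≡ 1
Therefore the multiplicative order of 85 modulo 107 is 53.

53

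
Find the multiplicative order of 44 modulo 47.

By Lagrange's theorem, ord_47(44) divides φ(47) = 47 − 1 = 46 = 2 · 23.
Divisors of 46: 1, 2, 23, 46.
Check 44^d mod 47 for each divisor in increasing order:
44^1 ≡ 44 (mod 47)
44^2 ≡ 9 (mod 47)
44^23 ≡ 46 (mod 47)
44^46 ≡ 1 (mod 47) ✓
Therefore the multiplicative order of 44 modulo 47 is 46.

46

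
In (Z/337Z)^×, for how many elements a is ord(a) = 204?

0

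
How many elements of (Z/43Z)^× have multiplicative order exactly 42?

φ(43) = 43 − 1 = 42 = 2 · 3 · 7.
(Z/43Z)^× is cyclic (|G| = 42); a cyclic group of order m has exactly φ(d) elements of each order d | m, and none otherwise.
42 = 2 · 3 · 7 divides 42, and φ(42) = 12.

12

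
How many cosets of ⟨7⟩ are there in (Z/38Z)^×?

ord(7) | φ(38) = φ(2)·φ(19) = 1·18 = 18 = 2 · 3^2.
Divisors of 18: 1, 2, 3, 6, 9, 18.
Compute 7^d (mod 38) for the divisors d until we hit 1:
7^1 ≡ 7
7^2 ≡ 11
7^3 ≡ 1
The order of 7 is 3, so the subgroup it generates has 3 elements.
The index is φ(38) / ord(7) = 18 / 3 = 6.

6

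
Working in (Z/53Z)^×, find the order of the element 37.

By Lagrange's theorem, ord_53(37) divides φ(53) = 53 − 1 = 52 = 2^2 · 13.
Divisors of 52: 1, 2, 4, 13, 26, 52.
Test each divisor d:
37^1 ≡ 37 (mod 53)
37^2 ≡ 44 (mod 53)
37^4 ≡ 28 (mod 53)
37^13 ≡ 52 (mod 53)
37^26 ≡ 1 (mod 53) ✓
Therefore the multiplicative order of 37 modulo 53 is 26.

26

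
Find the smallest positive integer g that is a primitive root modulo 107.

φ(107) = 107 − 1 = 106 = 2 · 53.
Test candidates g = 2, 3, … against the prime factors q ∈ {2, 53} of φ(107): g is a generator iff g^(106/q) ≢ 1 for every such q.
g = 2: 2^53 ≡ 106; 2^2 ≡ 4 — none is 1, so 2 is a primitive root.
The smallest primitive root modulo 107 is 2.

2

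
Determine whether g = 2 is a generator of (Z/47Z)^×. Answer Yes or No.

No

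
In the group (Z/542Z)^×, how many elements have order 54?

18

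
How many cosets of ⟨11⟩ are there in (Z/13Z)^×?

By Lagrange's theorem, ord_13(11) divides φ(13) = 13 − 1 = 12 = 2^2 · 3.
Divisors of 12: 1, 2, 3, 4, 6, 12.
Check 11^d mod 13 for each divisor in increasing order:
11^1 ≡ 11 (mod 13)
11^2 ≡ 4 (mod 13)
11^3 ≡ 5 (mod 13)
11^4 ≡ 3 (mod 13)
11^6 ≡ 12 (mod 13)
11^12 ≡ 1 (mod 13) ✓
So ord_13(11) = 12, hence |⟨11⟩| = 12.
[(Z/13Z)^× : ⟨11⟩] = 12/12 = 1.

1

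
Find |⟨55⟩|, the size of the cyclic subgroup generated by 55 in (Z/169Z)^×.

39

The order of 55 must divide φ(169) = φ(13^2) = 13·(13−1) = 156 = 2^2 · 3 · 13.
Divisors of 156: 1, 2, 3, 4, 6, 12, 13, 26, 39, 52, 78, 156.
Test each divisor d:
55^1 ≡ 55 (mod 169)
55^2 ≡ 152 (mod 169)
55^3 ≡ 79 (mod 169)
55^4 ≡ 120 (mod 169)
55^6 ≡ 157 (mod 169)
55^12 ≡ 144 (mod 169)
55^13 ≡ 146 (mod 169)
55^26 ≡ 22 (mod 169)
55^39 ≡ 1 (mod 169) ✓
Therefore the multiplicative order of 55 modulo 169 is 39.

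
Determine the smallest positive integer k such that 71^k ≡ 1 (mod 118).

29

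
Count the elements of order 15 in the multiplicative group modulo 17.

φ(17) = 17 − 1 = 16 = 2^4.
Since (Z/17Z)^× is cyclic of order 16, the number of elements of order d is φ(d) when d | 16 and 0 otherwise.
15 does not divide 16, so no element of (Z/17Z)^× has order 15.

0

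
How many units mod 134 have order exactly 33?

20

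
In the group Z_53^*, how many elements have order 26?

φ(53) = 53 − 1 = 52 = 2^2 · 13.
(Z/53Z)^× is cyclic (|G| = 52); a cyclic group of order m has exactly φ(d) elements of each order d | m, and none otherwise.
26 = 2 · 13 divides 52, and φ(26) = 12.

12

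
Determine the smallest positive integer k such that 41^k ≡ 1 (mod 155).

15

ord(41) | φ(155) = φ(5·31) = (5−1)·(31−1) = 4·30 = 120 = 2^3 · 3 · 5.
Divisors of 120: 1, 2, 3, 4, 5, 6, 8, 10, 12, 15, 20, 24, 30, 40, 60, 120.
Evaluate successive powers at the divisors of 120:
41^1 ≡ 41
41^2 ≡ 131
41^3 ≡ 101
41^4 ≡ 111
41^5 ≡ 56
41^6 ≡ 126
41^8 ≡ 76
41^10 ≡ 36
41^12 ≡ 66
41^15 ≡ 1
Hence ord(41) = 15.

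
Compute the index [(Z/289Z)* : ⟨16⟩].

Since 16 ∈ (Z/289Z)^×, its order divides φ(289) = φ(17^2) = 17·(17−1) = 272 = 2^4 · 17.
Divisors of 272: 1, 2, 4, 8, 16, 17, 34, 68, 136, 272.
Compute 16^d (mod 289) for the divisors d until we hit 1:
16^1 ≡ 16 (mod 289)
16^2 ≡ 256 (mod 289)
16^4 ≡ 222 (mod 289)
16^8 ≡ 154 (mod 289)
16^16 ≡ 18 (mod 289)
16^17 ≡ 288 (mod 289)
16^34 ≡ 1 (mod 289) ✓
Thus |⟨16⟩| = ord(16) = 34.
[(Z/289Z)^× : ⟨16⟩] = 272/34 = 8.

8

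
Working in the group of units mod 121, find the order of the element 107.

110

Since 107 ∈ (Z/121Z)^×, its order divides φ(121) = φ(11^2) = 11·(11−1) = 110 = 2 · 5 · 11.
Divisors of 110: 1, 2, 5, 10, 11, 22, 55, 110.
Evaluate successive powers at the divisors of 110:
107^1 ≡ 107
107^2 ≡ 75
107^5 ≡ 21
107^10 ≡ 78
107^11 ≡ 118
107^22 ≡ 9
107^55 ≡ 120
107^110 ≡ 1
So ord_121(107) = 110.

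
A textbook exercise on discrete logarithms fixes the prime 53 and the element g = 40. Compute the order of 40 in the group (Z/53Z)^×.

ord(40) | φ(53) = 53 − 1 = 52 = 2^2 · 13.
Divisors of 52: 1, 2, 4, 13, 26, 52.
Evaluate successive powers at the divisors of 52:
40^1 ≡ 40 (mod 53)
40^2 ≡ 10 (mod 53)
40^4 ≡ 47 (mod 53)
40^13 ≡ 52 (mod 53)
40^26 ≡ 1 (mod 53) ✓
The smallest such exponent is 26, so the order of 40 is 26.

26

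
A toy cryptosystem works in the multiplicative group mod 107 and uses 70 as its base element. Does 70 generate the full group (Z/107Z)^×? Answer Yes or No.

Yes

φ(107) = 107 − 1 = 106 = 2 · 53.
An element g generates (Z/107Z)^× iff g^(106/q) ≢ 1 (mod 107) for each prime q ∈ {2, 53}.
70^53 ≡ 106 (mod 107)  [q = 2: ≢ 1 ✓]
70^2 ≡ 85 (mod 107)  [q = 53: ≢ 1 ✓]
Every test exponent gives a nontrivial residue, hence 70 generates the full group.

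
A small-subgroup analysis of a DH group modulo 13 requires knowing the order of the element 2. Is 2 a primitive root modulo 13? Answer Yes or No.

Yes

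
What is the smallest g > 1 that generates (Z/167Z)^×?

5

φ(167) = 167 − 1 = 166 = 2 · 83.
Test candidates g = 2, 3, … against the prime factors q ∈ {2, 83} of φ(167): g is a generator iff g^(166/q) ≢ 1 for every such q.
g = 2: 2^83 ≡ 1 — hits 1, so not a primitive root.
g = 3: 3^83 ≡ 1 — hits 1, so not a primitive root.
g = 4: 4^83 ≡ 1 — hits 1, so not a primitive root.
g = 5: 5^83 ≡ 166; 5^2 ≡ 25 — none is 1, so 5 is a primitive root.
The smallest primitive root modulo 167 is 5.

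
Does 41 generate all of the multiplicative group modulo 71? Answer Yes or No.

No

φ(71) = 71 − 1 = 70 = 2 · 5 · 7.
It suffices to check that the order of 41 is not a proper divisor of 70: compute 41^(70/q) for q ∈ {2, 5, 7}.
41^35 ≡ 70 (mod 71)  [q = 2: ≢ 1 ✓]
41^14 ≡ 1 (mod 71)  [q = 5: ≡ 1 ✗]
41^10 ≡ 20 (mod 71)  [q = 7: ≢ 1 ✓]
41^14 ≡ 1 shows ord(41) | 14, strictly less than φ(71); not a primitive root.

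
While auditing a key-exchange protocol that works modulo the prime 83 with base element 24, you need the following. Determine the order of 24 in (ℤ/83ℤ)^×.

82

Since 24 ∈ (Z/83Z)^×, its order divides φ(83) = 83 − 1 = 82 = 2 · 41.
Divisors of 82: 1, 2, 41, 82.
Compute 24^d (mod 83) for the divisors d until we hit 1:
24^1 ≡ 24
24^2 ≡ 78
24^41 ≡ 82
24^82 ≡ 1
So ord_83(24) = 82.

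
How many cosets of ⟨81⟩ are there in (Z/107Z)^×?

ord(81) | φ(107) = 107 − 1 = 106 = 2 · 53.
Divisors of 106: 1, 2, 53, 106.
Compute 81^d (mod 107) for the divisors d until we hit 1:
81^1 ≡ 81
81^2 ≡ 34
81^53 ≡ 1
The order of 81 is 53, so the subgroup it generates has 53 elements.
The index is φ(107) / ord(81) = 106 / 53 = 2.

2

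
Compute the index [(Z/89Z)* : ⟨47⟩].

2

By Lagrange's theorem, ord_89(47) divides φ(89) = 89 − 1 = 88 = 2^3 · 11.
Divisors of 88: 1, 2, 4, 8, 11, 22, 44, 88.
Test each divisor d:
47^1 ≡ 47
47^2 ≡ 73
47^4 ≡ 78
47^8 ≡ 32
47^11 ≡ 55
47^22 ≡ 88
47^44 ≡ 1
Thus |⟨47⟩| = ord(47) = 44.
[(Z/89Z)^× : ⟨47⟩] = 88/44 = 2.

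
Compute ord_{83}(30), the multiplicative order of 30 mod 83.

41

ord(30) | φ(83) = 83 − 1 = 82 = 2 · 41.
Divisors of 82: 1, 2, 41, 82.
Test each divisor d:
30^1 ≡ 30 (mod 83)
30^2 ≡ 70 (mod 83)
30^41 ≡ 1 (mod 83) ✓
Hence ord(30) = 41.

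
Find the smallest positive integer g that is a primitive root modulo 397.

5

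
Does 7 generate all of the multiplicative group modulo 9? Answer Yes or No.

No

φ(9) = φ(3^2) = 3·(3−1) = 6 = 2 · 3.
Test 7^(6/q) mod 9 for each prime factor q of 6:
7^3 ≡ 1 (mod 9)  [q = 2: ≡ 1 ✗]
7^2 ≡ 4 (mod 9)  [q = 3: ≢ 1 ✓]
The check at q = 2 fails, so 7 generates a proper subgroup.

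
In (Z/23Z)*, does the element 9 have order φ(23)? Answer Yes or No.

No

φ(23) = 23 − 1 = 22 = 2 · 11.
An element g generates (Z/23Z)^× iff g^(22/q) ≢ 1 (mod 23) for each prime q ∈ {2, 11}.
9^11 ≡ 1 (mod 23)  [q = 2: ≡ 1 ✗]
9^2 ≡ 12 (mod 23)  [q = 11: ≢ 1 ✓]
Since 9^11 ≡ 1, the order of 9 divides 11 < 22, so 9 is not a primitive root.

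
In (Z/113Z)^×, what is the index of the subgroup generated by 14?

The order of 14 must divide φ(113) = 113 − 1 = 112 = 2^4 · 7.
Divisors of 112: 1, 2, 4, 7, 8, 14, 16, 28, 56, 112.
Test each divisor d:
14^1 ≡ 14 (mod 113)
14^2 ≡ 83 (mod 113)
14^4 ≡ 109 (mod 113)
14^7 ≡ 98 (mod 113)
14^8 ≡ 16 (mod 113)
14^14 ≡ 112 (mod 113)
14^16 ≡ 30 (mod 113)
14^28 ≡ 1 (mod 113) ✓
So ord_113(14) = 28, hence |⟨14⟩| = 28.
Index = |(Z/113Z)^×| / |⟨14⟩| = 112 / 28 = 4.

4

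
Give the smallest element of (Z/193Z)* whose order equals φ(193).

φ(193) = 193 − 1 = 192 = 2^6 · 3.
g is a primitive root iff g^(192/q) ≢ 1 (mod 193) for each prime q ∈ {2, 3}.
g = 2: 2^96 ≡ 1 — hits 1, so not a primitive root.
g = 3: 3^96 ≡ 1 — hits 1, so not a primitive root.
g = 4: 4^96 ≡ 1 — hits 1, so not a primitive root.
g = 5: 5^96 ≡ 192; 5^64 ≡ 84 — none is 1, so 5 is a primitive root.
The smallest primitive root modulo 193 is 5.

5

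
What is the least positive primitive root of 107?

2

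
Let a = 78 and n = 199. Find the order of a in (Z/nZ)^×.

22

Since 78 ∈ (Z/199Z)^×, its order divides φ(199) = 199 − 1 = 198 = 2 · 3^2 · 11.
Divisors of 198: 1, 2, 3, 6, 9, 11, 18, 22, 33, 66, 99, 198.
Evaluate successive powers at the divisors of 198:
78^1 ≡ 78 (mod 199)
78^2 ≡ 114 (mod 199)
78^3 ≡ 136 (mod 199)
78^6 ≡ 188 (mod 199)
78^9 ≡ 96 (mod 199)
78^11 ≡ 198 (mod 199)
78^18 ≡ 62 (mod 199)
78^22 ≡ 1 (mod 199) ✓
The smallest such exponent is 22, so the order of 78 is 22.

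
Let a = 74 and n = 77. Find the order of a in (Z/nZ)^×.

30

By Lagrange's theorem, ord_77(74) divides φ(77) = φ(7·11) = (7−1)·(11−1) = 6·10 = 60 = 2^2 · 3 · 5.
Divisors of 60: 1, 2, 3, 4, 5, 6, 10, 12, 15, 20, 30, 60.
Compute 74^d (mod 77) for the divisors d until we hit 1:
74^1 ≡ 74
74^2 ≡ 9
74^3 ≡ 50
74^4 ≡ 4
74^5 ≡ 65
74^6 ≡ 36
74^10 ≡ 67
74^12 ≡ 64
74^15 ≡ 43
74^20 ≡ 23
74^30 ≡ 1
The smallest such exponent is 30, so the order of 74 is 30.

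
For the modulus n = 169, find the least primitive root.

φ(169) = φ(13^2) = 13·(13−1) = 156 = 2^2 · 3 · 13.
Test candidates g = 2, 3, … against the prime factors q ∈ {2, 3, 13} of φ(169): g is a generator iff g^(156/q) ≢ 1 for every such q.
g = 2: 2^78 ≡ 168; 2^52 ≡ 146; 2^12 ≡ 40 — none is 1, so 2 is a primitive root.
The smallest primitive root modulo 169 is 2.

2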